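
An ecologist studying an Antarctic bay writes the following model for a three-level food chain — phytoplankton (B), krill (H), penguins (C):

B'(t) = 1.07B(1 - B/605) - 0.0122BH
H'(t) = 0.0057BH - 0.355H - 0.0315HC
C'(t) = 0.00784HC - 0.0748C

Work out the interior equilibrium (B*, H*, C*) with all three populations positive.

From dC/dt = 0: 0.00784H* = 0.0748, so H* = 9.54.
From dB/dt = 0: 1.07(1 - B*/605) = 0.0122·9.54, giving B* = 605·(1 - 0.109) = 539.
From dH/dt = 0: 0.0057·539 - 0.355 = 0.0315C*, so C* = 2.72/0.0315 = 86.3.

B* ≈ 539, H* ≈ 9.54, C* ≈ 86.3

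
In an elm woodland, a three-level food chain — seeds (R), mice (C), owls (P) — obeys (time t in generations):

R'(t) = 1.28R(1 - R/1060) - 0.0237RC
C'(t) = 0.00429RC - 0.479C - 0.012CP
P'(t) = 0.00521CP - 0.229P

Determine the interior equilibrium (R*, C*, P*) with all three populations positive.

From dP/dt = 0: 0.00521C* = 0.229, so C* = 44.
From dR/dt = 0: 1.28(1 - R*/1060) = 0.0237·44, giving R* = 1060·(1 - 0.814) = 197.
From dC/dt = 0: 0.00429·197 - 0.479 = 0.012P*, so P* = 0.368/0.012 = 30.6.

R* ≈ 197, C* ≈ 44, P* ≈ 30.6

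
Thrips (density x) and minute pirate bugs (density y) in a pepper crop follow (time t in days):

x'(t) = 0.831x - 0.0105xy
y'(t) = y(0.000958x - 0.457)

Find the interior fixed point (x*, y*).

Set dy/dt = 0 with y > 0: 0.000958x - 0.457 = 0, so x* = 0.457/0.000958 = 477.
Set dx/dt = 0 with x > 0: 0.831 - 0.0105y = 0, so y* = 0.831/0.0105 = 79.1.

x* ≈ 477, y* ≈ 79.1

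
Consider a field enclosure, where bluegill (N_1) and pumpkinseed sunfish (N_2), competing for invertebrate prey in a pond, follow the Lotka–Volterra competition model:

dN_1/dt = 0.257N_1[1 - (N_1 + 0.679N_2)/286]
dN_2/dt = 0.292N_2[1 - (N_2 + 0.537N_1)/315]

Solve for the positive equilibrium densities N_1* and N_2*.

Setting both brackets to zero gives the nullclines N_1 + 0.679N_2 = 286 and 0.537N_1 + N_2 = 315.
Substituting N_2 = 315 - 0.537N_1 into the first: N_1(1 - 0.679·0.537) = 286 - 0.679·315.
So N_1* = 72.1/0.635 = 113, and then N_2* = 315 - 0.537·113 = 254.

N_1* ≈ 113, N_2* ≈ 254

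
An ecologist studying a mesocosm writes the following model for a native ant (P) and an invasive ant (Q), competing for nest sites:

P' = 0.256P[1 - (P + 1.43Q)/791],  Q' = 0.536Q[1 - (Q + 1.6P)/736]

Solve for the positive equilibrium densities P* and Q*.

Setting both brackets to zero gives the nullclines P + 1.43Q = 791 and 1.6P + Q = 736.
Substituting Q = 736 - 1.6P into the first: P(1 - 1.43·1.6) = 791 - 1.43·736.
So P* = -261/-1.29 = 203, and then Q* = 736 - 1.6·203 = 411.

P* ≈ 203, Q* ≈ 411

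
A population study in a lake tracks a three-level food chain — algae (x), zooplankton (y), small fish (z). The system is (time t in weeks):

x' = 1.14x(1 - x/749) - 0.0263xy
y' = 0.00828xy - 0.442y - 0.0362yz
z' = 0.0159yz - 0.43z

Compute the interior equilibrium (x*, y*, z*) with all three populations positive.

From dz/dt = 0: 0.0159y* = 0.43, so y* = 27.
From dx/dt = 0: 1.14(1 - x*/749) = 0.0263·27, giving x* = 749·(1 - 0.624) = 282.
From dy/dt = 0: 0.00828·282 - 0.442 = 0.0362z*, so z* = 1.89/0.0362 = 52.2.

x* ≈ 282, y* ≈ 27, z* ≈ 52.2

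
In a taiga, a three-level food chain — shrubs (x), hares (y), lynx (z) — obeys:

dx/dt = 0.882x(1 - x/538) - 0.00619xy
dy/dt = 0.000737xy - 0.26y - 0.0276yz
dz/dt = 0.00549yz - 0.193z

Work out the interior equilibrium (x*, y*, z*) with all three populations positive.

From dz/dt = 0: 0.00549y* = 0.193, so y* = 35.2.
From dx/dt = 0: 0.882(1 - x*/538) = 0.00619·35.2, giving x* = 538·(1 - 0.247) = 405.
From dy/dt = 0: 0.000737·405 - 0.26 = 0.0276z*, so z* = 0.0387/0.0276 = 1.4.

x* ≈ 405, y* ≈ 35.2, z* ≈ 1.4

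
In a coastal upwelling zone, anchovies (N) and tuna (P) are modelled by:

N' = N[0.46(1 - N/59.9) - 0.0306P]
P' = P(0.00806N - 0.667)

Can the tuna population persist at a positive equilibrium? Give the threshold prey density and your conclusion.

Threshold N = 82.8; K < 82.8, so no, the predator goes extinct.

The predator equation gives dP/dt > 0 only when N > 0.667/0.00806 = 82.8.
Without the predator, N → K = 59.9. Since 59.9 < 82.8, the predator cannot invade.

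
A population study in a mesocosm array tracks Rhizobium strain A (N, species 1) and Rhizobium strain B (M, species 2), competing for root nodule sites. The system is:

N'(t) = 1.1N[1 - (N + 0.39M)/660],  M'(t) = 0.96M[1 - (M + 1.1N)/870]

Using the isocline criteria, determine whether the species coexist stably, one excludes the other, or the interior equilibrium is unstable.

Compare the nullcline intercepts: K1/α12 = 660/0.39 = 1690 > K2 = 870; K2/α21 = 870/1.1 = 791 > K1 = 660.
Since both inequalities hold, each species can invade when rare, so the interior equilibrium is stable.

stable coexistence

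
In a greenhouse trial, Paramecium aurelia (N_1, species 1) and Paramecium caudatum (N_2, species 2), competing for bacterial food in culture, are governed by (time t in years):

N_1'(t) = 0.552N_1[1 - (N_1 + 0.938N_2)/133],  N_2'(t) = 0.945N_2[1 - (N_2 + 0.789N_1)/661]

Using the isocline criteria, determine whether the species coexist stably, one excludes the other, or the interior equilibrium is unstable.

species 2 excludes species 1

Compare the nullcline intercepts: K1/α12 = 133/0.938 = 142 < K2 = 661; K2/α21 = 661/0.789 = 838 > K1 = 133.
Since the inequalities point opposite ways, species 2 can invade but species 1 cannot.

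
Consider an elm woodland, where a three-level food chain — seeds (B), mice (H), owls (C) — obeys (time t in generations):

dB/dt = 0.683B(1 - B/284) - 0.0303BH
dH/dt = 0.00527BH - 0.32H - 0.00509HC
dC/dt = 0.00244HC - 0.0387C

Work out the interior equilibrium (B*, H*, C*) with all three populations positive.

B* ≈ 84.2, H* ≈ 15.9, C* ≈ 24.3

From dC/dt = 0: 0.00244H* = 0.0387, so H* = 15.9.
From dB/dt = 0: 0.683(1 - B*/284) = 0.0303·15.9, giving B* = 284·(1 - 0.704) = 84.2.
From dH/dt = 0: 0.00527·84.2 - 0.32 = 0.00509C*, so C* = 0.124/0.00509 = 24.3.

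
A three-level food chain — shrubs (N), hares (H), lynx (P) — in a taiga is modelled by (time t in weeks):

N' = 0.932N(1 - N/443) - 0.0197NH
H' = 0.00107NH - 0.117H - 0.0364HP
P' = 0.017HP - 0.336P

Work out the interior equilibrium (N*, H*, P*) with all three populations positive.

N* ≈ 258, H* ≈ 19.8, P* ≈ 4.37

From dP/dt = 0: 0.017H* = 0.336, so H* = 19.8.
From dN/dt = 0: 0.932(1 - N*/443) = 0.0197·19.8, giving N* = 443·(1 - 0.418) = 258.
From dH/dt = 0: 0.00107·258 - 0.117 = 0.0364P*, so P* = 0.159/0.0364 = 4.37.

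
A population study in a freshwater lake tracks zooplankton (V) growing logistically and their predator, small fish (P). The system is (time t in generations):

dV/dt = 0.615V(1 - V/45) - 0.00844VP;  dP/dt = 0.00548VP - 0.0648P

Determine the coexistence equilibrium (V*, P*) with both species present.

V* ≈ 11.8, P* ≈ 53.7

From dP/dt = 0 with P > 0: 0.00548V* = 0.0648, so V* = 11.8.
Substitute into dV/dt = 0: 0.615(1 - 11.8/45) = 0.00844P*.
The bracket is 0.737, giving P* = 0.453/0.00844 = 53.7.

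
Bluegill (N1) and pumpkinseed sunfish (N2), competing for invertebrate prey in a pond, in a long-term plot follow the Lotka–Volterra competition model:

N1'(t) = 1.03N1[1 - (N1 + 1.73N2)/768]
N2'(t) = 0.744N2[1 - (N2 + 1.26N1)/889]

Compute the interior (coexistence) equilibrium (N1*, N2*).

Setting both brackets to zero gives the nullclines N1 + 1.73N2 = 768 and 1.26N1 + N2 = 889.
Substituting N2 = 889 - 1.26N1 into the first: N1(1 - 1.73·1.26) = 768 - 1.73·889.
So N1* = -770/-1.18 = 653, and then N2* = 889 - 1.26·653 = 66.7.

N1* ≈ 653, N2* ≈ 66.7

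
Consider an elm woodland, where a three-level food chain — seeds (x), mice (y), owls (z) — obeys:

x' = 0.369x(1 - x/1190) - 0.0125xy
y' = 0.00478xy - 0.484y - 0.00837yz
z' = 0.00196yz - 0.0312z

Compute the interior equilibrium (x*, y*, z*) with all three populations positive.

From dz/dt = 0: 0.00196y* = 0.0312, so y* = 15.9.
From dx/dt = 0: 0.369(1 - x*/1190) = 0.0125·15.9, giving x* = 1190·(1 - 0.539) = 548.
From dy/dt = 0: 0.00478·548 - 0.484 = 0.00837z*, so z* = 2.14/0.00837 = 255.

x* ≈ 548, y* ≈ 15.9, z* ≈ 255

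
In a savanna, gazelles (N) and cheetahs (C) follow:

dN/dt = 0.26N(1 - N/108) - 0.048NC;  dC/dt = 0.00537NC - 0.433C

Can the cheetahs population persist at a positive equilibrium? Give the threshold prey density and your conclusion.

The predator equation gives dC/dt > 0 only when N > 0.433/0.00537 = 80.6.
Without the predator, N → K = 108. Since 108 > 80.6, the predator can invade and persist.

Threshold N = 80.6; K > 80.6, so yes, the predator persists.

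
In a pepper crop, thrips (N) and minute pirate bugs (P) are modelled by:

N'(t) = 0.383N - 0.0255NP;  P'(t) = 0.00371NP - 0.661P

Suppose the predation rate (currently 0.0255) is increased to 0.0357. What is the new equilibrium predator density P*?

P* ≈ 10.7

At the interior fixed point, setting dN/dt = 0 with N > 0 fixes P* = (prey growth rate)/(NP coefficient) — independent of the other coefficients.
With the change, P* = 0.383/0.0357 = 10.7; it falls from 15.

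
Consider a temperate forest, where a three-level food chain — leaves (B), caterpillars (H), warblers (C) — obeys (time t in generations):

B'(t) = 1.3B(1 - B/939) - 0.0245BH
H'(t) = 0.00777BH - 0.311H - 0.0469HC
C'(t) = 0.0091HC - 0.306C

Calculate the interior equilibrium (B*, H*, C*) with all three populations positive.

From dC/dt = 0: 0.0091H* = 0.306, so H* = 33.6.
From dB/dt = 0: 1.3(1 - B*/939) = 0.0245·33.6, giving B* = 939·(1 - 0.634) = 344.
From dH/dt = 0: 0.00777·344 - 0.311 = 0.0469C*, so C* = 2.36/0.0469 = 50.3.

B* ≈ 344, H* ≈ 33.6, C* ≈ 50.3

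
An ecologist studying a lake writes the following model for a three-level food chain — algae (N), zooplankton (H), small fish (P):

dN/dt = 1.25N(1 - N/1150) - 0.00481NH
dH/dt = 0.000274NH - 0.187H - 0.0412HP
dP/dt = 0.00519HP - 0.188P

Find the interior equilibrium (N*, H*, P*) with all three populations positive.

N* ≈ 990, H* ≈ 36.2, P* ≈ 2.04

From dP/dt = 0: 0.00519H* = 0.188, so H* = 36.2.
From dN/dt = 0: 1.25(1 - N*/1150) = 0.00481·36.2, giving N* = 1150·(1 - 0.139) = 990.
From dH/dt = 0: 0.000274·990 - 0.187 = 0.0412P*, so P* = 0.0842/0.0412 = 2.04.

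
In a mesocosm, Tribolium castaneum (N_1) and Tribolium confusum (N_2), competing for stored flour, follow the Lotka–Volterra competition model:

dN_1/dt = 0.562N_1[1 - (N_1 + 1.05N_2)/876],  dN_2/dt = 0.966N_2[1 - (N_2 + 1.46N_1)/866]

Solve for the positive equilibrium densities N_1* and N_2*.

Setting both brackets to zero gives the nullclines N_1 + 1.05N_2 = 876 and 1.46N_1 + N_2 = 866.
Substituting N_2 = 866 - 1.46N_1 into the first: N_1(1 - 1.05·1.46) = 876 - 1.05·866.
So N_1* = -33.3/-0.533 = 62.5, and then N_2* = 866 - 1.46·62.5 = 775.

N_1* ≈ 62.5, N_2* ≈ 775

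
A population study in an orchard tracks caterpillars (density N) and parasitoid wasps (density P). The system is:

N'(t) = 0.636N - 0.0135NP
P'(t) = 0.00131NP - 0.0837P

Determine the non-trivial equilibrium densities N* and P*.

Set dP/dt = 0 with P > 0: 0.00131N - 0.0837 = 0, so N* = 0.0837/0.00131 = 63.9.
Set dN/dt = 0 with N > 0: 0.636 - 0.0135P = 0, so P* = 0.636/0.0135 = 47.1.

N* ≈ 63.9, P* ≈ 47.1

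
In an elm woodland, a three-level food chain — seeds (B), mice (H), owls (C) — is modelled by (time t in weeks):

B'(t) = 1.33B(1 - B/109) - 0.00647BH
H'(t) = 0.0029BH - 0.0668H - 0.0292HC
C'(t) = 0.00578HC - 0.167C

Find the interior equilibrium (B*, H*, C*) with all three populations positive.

From dC/dt = 0: 0.00578H* = 0.167, so H* = 28.9.
From dB/dt = 0: 1.33(1 - B*/109) = 0.00647·28.9, giving B* = 109·(1 - 0.141) = 93.7.
From dH/dt = 0: 0.0029·93.7 - 0.0668 = 0.0292C*, so C* = 0.205/0.0292 = 7.02.

B* ≈ 93.7, H* ≈ 28.9, C* ≈ 7.02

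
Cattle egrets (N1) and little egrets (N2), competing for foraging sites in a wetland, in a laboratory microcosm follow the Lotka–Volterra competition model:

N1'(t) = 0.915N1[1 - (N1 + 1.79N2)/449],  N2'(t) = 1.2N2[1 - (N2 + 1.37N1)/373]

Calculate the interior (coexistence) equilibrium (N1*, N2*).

Setting both brackets to zero gives the nullclines N1 + 1.79N2 = 449 and 1.37N1 + N2 = 373.
Substituting N2 = 373 - 1.37N1 into the first: N1(1 - 1.79·1.37) = 449 - 1.79·373.
So N1* = -219/-1.45 = 151, and then N2* = 373 - 1.37·151 = 167.

N1* ≈ 151, N2* ≈ 167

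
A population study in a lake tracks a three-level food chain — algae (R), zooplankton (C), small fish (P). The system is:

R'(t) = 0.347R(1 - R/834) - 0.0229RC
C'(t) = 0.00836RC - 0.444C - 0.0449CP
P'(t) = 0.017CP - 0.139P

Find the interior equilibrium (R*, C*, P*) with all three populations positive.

R* ≈ 384, C* ≈ 8.18, P* ≈ 61.6

From dP/dt = 0: 0.017C* = 0.139, so C* = 8.18.
From dR/dt = 0: 0.347(1 - R*/834) = 0.0229·8.18, giving R* = 834·(1 - 0.54) = 384.
From dC/dt = 0: 0.00836·384 - 0.444 = 0.0449P*, so P* = 2.77/0.0449 = 61.6.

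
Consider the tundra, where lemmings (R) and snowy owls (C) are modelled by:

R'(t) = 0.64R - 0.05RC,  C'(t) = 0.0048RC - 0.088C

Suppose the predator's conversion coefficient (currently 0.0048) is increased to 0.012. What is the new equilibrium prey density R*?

At the interior fixed point, setting dC/dt = 0 with C > 0 fixes R* = (predator death rate)/(RC coefficient) — independent of the other coefficients.
With the change, R* = 0.088/0.012 = 7.33; it falls from 18.3.

R* ≈ 7.33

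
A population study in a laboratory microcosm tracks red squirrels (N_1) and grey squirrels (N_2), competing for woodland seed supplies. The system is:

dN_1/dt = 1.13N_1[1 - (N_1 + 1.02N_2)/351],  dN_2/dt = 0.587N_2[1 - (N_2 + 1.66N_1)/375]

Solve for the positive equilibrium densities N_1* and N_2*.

N_1* ≈ 45.4, N_2* ≈ 300

Setting both brackets to zero gives the nullclines N_1 + 1.02N_2 = 351 and 1.66N_1 + N_2 = 375.
Substituting N_2 = 375 - 1.66N_1 into the first: N_1(1 - 1.02·1.66) = 351 - 1.02·375.
So N_1* = -31.5/-0.693 = 45.4, and then N_2* = 375 - 1.66·45.4 = 300.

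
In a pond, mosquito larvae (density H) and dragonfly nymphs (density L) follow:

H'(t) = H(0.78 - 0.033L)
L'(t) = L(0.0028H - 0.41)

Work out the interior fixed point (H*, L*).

Set dL/dt = 0 with L > 0: 0.0028H - 0.41 = 0, so H* = 0.41/0.0028 = 146.
Set dH/dt = 0 with H > 0: 0.78 - 0.033L = 0, so L* = 0.78/0.033 = 23.6.

H* ≈ 146, L* ≈ 23.6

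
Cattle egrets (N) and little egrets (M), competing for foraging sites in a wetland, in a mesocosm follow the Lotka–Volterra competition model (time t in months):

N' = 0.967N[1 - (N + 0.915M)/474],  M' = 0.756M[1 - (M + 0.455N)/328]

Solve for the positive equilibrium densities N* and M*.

Setting both brackets to zero gives the nullclines N + 0.915M = 474 and 0.455N + M = 328.
Substituting M = 328 - 0.455N into the first: N(1 - 0.915·0.455) = 474 - 0.915·328.
So N* = 174/0.584 = 298, and then M* = 328 - 0.455·298 = 192.

N* ≈ 298, M* ≈ 192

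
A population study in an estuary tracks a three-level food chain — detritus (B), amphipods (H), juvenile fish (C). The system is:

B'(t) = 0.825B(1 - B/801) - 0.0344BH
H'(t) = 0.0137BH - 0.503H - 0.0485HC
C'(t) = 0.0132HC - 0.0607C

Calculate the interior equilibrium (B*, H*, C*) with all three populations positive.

B* ≈ 647, H* ≈ 4.6, C* ≈ 173

From dC/dt = 0: 0.0132H* = 0.0607, so H* = 4.6.
From dB/dt = 0: 0.825(1 - B*/801) = 0.0344·4.6, giving B* = 801·(1 - 0.192) = 647.
From dH/dt = 0: 0.0137·647 - 0.503 = 0.0485C*, so C* = 8.37/0.0485 = 173.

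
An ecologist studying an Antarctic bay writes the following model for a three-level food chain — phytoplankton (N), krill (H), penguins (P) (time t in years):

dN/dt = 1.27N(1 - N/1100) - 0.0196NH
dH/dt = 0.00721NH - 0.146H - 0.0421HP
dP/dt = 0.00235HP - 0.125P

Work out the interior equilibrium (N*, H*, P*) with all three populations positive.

From dP/dt = 0: 0.00235H* = 0.125, so H* = 53.2.
From dN/dt = 0: 1.27(1 - N*/1100) = 0.0196·53.2, giving N* = 1100·(1 - 0.821) = 197.
From dH/dt = 0: 0.00721·197 - 0.146 = 0.0421P*, so P* = 1.27/0.0421 = 30.3.

N* ≈ 197, H* ≈ 53.2, P* ≈ 30.3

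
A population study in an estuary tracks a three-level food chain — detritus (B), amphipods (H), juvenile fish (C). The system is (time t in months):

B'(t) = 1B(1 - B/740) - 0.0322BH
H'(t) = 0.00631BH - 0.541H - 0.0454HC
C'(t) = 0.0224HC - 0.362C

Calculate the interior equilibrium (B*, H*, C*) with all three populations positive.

From dC/dt = 0: 0.0224H* = 0.362, so H* = 16.2.
From dB/dt = 0: 1(1 - B*/740) = 0.0322·16.2, giving B* = 740·(1 - 0.52) = 355.
From dH/dt = 0: 0.00631·355 - 0.541 = 0.0454C*, so C* = 1.7/0.0454 = 37.4.

B* ≈ 355, H* ≈ 16.2, C* ≈ 37.4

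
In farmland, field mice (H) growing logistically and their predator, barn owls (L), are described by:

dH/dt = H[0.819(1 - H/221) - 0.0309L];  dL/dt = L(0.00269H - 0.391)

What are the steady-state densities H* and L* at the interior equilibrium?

From dL/dt = 0 with L > 0: 0.00269H* = 0.391, so H* = 145.
Substitute into dH/dt = 0: 0.819(1 - 145/221) = 0.0309L*.
The bracket is 0.342, giving L* = 0.28/0.0309 = 9.07.

H* ≈ 145, L* ≈ 9.07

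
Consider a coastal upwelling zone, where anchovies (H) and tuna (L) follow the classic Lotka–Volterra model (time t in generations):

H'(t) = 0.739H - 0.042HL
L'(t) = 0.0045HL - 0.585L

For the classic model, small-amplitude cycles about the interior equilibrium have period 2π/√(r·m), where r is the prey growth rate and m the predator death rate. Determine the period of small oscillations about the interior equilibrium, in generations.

T ≈ 9.56 generations

Here r = 0.739 and m = 0.585, so r·m = 0.432.
ω = √0.432 = 0.658 per generation, hence T = 2π/ω ≈ 9.56 generations.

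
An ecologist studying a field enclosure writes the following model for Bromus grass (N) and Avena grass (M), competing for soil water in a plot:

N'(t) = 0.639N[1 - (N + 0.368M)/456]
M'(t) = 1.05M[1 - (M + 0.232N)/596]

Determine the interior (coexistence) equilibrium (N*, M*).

Setting both brackets to zero gives the nullclines N + 0.368M = 456 and 0.232N + M = 596.
Substituting M = 596 - 0.232N into the first: N(1 - 0.368·0.232) = 456 - 0.368·596.
So N* = 237/0.915 = 259, and then M* = 596 - 0.232·259 = 536.

N* ≈ 259, M* ≈ 536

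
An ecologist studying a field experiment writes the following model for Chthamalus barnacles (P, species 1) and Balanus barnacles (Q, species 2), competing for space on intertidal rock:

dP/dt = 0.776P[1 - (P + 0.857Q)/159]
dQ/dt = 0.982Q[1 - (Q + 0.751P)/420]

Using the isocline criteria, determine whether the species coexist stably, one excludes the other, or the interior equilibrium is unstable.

species 2 excludes species 1

Compare the nullcline intercepts: K1/α12 = 159/0.857 = 186 < K2 = 420; K2/α21 = 420/0.751 = 559 > K1 = 159.
Since the inequalities point opposite ways, species 2 can invade but species 1 cannot.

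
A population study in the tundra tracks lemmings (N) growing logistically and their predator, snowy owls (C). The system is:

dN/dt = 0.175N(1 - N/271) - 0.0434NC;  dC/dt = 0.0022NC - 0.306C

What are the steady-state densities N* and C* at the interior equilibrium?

N* ≈ 139, C* ≈ 1.96

From dC/dt = 0 with C > 0: 0.0022N* = 0.306, so N* = 139.
Substitute into dN/dt = 0: 0.175(1 - 139/271) = 0.0434C*.
The bracket is 0.487, giving C* = 0.0852/0.0434 = 1.96.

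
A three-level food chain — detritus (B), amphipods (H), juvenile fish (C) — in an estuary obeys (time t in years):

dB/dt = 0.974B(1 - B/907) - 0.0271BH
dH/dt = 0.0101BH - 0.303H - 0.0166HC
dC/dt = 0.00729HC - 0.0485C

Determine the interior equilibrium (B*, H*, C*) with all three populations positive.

B* ≈ 739, H* ≈ 6.65, C* ≈ 431

From dC/dt = 0: 0.00729H* = 0.0485, so H* = 6.65.
From dB/dt = 0: 0.974(1 - B*/907) = 0.0271·6.65, giving B* = 907·(1 - 0.185) = 739.
From dH/dt = 0: 0.0101·739 - 0.303 = 0.0166C*, so C* = 7.16/0.0166 = 431.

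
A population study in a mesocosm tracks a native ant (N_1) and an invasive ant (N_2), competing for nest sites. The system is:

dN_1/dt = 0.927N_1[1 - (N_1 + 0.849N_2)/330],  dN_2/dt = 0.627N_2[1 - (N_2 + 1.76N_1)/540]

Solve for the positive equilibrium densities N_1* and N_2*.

N_1* ≈ 260, N_2* ≈ 82.6

Setting both brackets to zero gives the nullclines N_1 + 0.849N_2 = 330 and 1.76N_1 + N_2 = 540.
Substituting N_2 = 540 - 1.76N_1 into the first: N_1(1 - 0.849·1.76) = 330 - 0.849·540.
So N_1* = -128/-0.494 = 260, and then N_2* = 540 - 1.76·260 = 82.6.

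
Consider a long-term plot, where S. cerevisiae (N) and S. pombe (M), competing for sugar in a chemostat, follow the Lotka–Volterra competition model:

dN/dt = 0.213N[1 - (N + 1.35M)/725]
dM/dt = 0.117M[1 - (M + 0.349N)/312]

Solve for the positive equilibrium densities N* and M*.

N* ≈ 574, M* ≈ 112

Setting both brackets to zero gives the nullclines N + 1.35M = 725 and 0.349N + M = 312.
Substituting M = 312 - 0.349N into the first: N(1 - 1.35·0.349) = 725 - 1.35·312.
So N* = 304/0.529 = 574, and then M* = 312 - 0.349·574 = 112.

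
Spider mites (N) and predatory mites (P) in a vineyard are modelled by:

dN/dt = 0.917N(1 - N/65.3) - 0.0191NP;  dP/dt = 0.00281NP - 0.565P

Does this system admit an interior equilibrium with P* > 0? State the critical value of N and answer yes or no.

The predator equation gives dP/dt > 0 only when N > 0.565/0.00281 = 201.
Without the predator, N → K = 65.3. Since 65.3 < 201, the predator cannot invade.

Threshold N = 201; K < 201, so no, the predator goes extinct.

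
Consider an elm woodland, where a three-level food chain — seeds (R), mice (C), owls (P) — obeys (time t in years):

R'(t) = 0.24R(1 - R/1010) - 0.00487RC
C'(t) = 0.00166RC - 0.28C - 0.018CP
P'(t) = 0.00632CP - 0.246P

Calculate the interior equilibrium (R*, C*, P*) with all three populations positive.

From dP/dt = 0: 0.00632C* = 0.246, so C* = 38.9.
From dR/dt = 0: 0.24(1 - R*/1010) = 0.00487·38.9, giving R* = 1010·(1 - 0.79) = 212.
From dC/dt = 0: 0.00166·212 - 0.28 = 0.018P*, so P* = 0.0724/0.018 = 4.02.

R* ≈ 212, C* ≈ 38.9, P* ≈ 4.02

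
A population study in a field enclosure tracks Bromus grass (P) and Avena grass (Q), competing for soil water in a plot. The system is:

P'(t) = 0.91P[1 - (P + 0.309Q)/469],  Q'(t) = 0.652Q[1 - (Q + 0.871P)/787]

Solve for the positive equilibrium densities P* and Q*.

P* ≈ 309, Q* ≈ 518

Setting both brackets to zero gives the nullclines P + 0.309Q = 469 and 0.871P + Q = 787.
Substituting Q = 787 - 0.871P into the first: P(1 - 0.309·0.871) = 469 - 0.309·787.
So P* = 226/0.731 = 309, and then Q* = 787 - 0.871·309 = 518.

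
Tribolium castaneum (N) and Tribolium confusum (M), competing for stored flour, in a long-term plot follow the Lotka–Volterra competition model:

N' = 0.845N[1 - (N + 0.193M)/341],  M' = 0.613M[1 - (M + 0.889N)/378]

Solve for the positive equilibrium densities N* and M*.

N* ≈ 324, M* ≈ 90.4

Setting both brackets to zero gives the nullclines N + 0.193M = 341 and 0.889N + M = 378.
Substituting M = 378 - 0.889N into the first: N(1 - 0.193·0.889) = 341 - 0.193·378.
So N* = 268/0.828 = 324, and then M* = 378 - 0.889·324 = 90.4.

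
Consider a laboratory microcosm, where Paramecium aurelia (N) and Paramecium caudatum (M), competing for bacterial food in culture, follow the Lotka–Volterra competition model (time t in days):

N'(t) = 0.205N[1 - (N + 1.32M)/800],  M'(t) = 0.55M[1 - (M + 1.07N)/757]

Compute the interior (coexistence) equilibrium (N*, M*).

N* ≈ 483, M* ≈ 240

Setting both brackets to zero gives the nullclines N + 1.32M = 800 and 1.07N + M = 757.
Substituting M = 757 - 1.07N into the first: N(1 - 1.32·1.07) = 800 - 1.32·757.
So N* = -199/-0.412 = 483, and then M* = 757 - 1.07·483 = 240.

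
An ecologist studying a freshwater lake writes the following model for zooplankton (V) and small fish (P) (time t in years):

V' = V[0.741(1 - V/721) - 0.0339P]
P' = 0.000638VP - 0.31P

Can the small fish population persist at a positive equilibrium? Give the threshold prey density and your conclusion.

Threshold V = 486; K > 486, so yes, the predator persists.

The predator equation gives dP/dt > 0 only when V > 0.31/0.000638 = 486.
Without the predator, V → K = 721. Since 721 > 486, the predator can invade and persist.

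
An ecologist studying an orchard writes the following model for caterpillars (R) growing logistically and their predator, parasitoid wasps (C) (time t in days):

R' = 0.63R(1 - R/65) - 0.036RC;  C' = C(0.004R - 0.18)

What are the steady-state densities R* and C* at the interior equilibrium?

R* ≈ 45, C* ≈ 5.38

From dC/dt = 0 with C > 0: 0.004R* = 0.18, so R* = 45.
Substitute into dR/dt = 0: 0.63(1 - 45/65) = 0.036C*.
The bracket is 0.308, giving C* = 0.194/0.036 = 5.38.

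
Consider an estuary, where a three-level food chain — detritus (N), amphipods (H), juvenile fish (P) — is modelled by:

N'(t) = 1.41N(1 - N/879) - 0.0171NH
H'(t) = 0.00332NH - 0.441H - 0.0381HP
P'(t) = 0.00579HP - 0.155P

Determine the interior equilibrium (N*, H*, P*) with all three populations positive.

From dP/dt = 0: 0.00579H* = 0.155, so H* = 26.8.
From dN/dt = 0: 1.41(1 - N*/879) = 0.0171·26.8, giving N* = 879·(1 - 0.325) = 594.
From dH/dt = 0: 0.00332·594 - 0.441 = 0.0381P*, so P* = 1.53/0.0381 = 40.2.

N* ≈ 594, H* ≈ 26.8, P* ≈ 40.2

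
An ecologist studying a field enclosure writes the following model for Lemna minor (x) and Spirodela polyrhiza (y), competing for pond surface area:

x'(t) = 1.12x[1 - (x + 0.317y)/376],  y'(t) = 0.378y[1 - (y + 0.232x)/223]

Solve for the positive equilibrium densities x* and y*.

Setting both brackets to zero gives the nullclines x + 0.317y = 376 and 0.232x + y = 223.
Substituting y = 223 - 0.232x into the first: x(1 - 0.317·0.232) = 376 - 0.317·223.
So x* = 305/0.926 = 330, and then y* = 223 - 0.232·330 = 147.

x* ≈ 330, y* ≈ 147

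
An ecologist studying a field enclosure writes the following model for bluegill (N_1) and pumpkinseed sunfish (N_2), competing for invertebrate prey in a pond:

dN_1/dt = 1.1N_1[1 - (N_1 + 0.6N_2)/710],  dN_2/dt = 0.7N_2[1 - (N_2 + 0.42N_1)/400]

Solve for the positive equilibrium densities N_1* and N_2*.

N_1* ≈ 628, N_2* ≈ 136

Setting both brackets to zero gives the nullclines N_1 + 0.6N_2 = 710 and 0.42N_1 + N_2 = 400.
Substituting N_2 = 400 - 0.42N_1 into the first: N_1(1 - 0.6·0.42) = 710 - 0.6·400.
So N_1* = 470/0.748 = 628, and then N_2* = 400 - 0.42·628 = 136.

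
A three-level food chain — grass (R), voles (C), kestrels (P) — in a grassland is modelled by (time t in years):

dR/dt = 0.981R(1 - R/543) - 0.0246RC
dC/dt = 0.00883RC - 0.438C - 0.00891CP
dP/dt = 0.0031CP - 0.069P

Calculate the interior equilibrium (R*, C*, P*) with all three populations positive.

R* ≈ 240, C* ≈ 22.3, P* ≈ 189

From dP/dt = 0: 0.0031C* = 0.069, so C* = 22.3.
From dR/dt = 0: 0.981(1 - R*/543) = 0.0246·22.3, giving R* = 543·(1 - 0.558) = 240.
From dC/dt = 0: 0.00883·240 - 0.438 = 0.00891P*, so P* = 1.68/0.00891 = 189.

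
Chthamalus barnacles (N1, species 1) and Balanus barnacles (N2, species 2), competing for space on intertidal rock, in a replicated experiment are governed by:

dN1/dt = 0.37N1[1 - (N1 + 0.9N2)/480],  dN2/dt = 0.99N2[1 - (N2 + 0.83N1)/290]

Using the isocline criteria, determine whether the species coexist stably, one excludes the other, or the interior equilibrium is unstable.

species 1 excludes species 2

Compare the nullcline intercepts: K1/α12 = 480/0.9 = 533 > K2 = 290; K2/α21 = 290/0.83 = 349 < K1 = 480.
Since the inequalities point opposite ways, species 1 can invade but species 2 cannot.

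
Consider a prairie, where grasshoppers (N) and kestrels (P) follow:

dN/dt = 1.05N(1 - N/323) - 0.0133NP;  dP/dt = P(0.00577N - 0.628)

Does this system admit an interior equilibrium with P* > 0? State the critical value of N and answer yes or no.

Threshold N = 109; K > 109, so yes, the predator persists.

The predator equation gives dP/dt > 0 only when N > 0.628/0.00577 = 109.
Without the predator, N → K = 323. Since 323 > 109, the predator can invade and persist.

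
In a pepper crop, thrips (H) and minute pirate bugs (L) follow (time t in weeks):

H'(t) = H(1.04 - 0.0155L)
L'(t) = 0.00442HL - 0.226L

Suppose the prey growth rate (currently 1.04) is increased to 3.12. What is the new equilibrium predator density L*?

L* ≈ 201

At the interior fixed point, setting dH/dt = 0 with H > 0 fixes L* = (prey growth rate)/(HL coefficient) — independent of the other coefficients.
With the change, L* = 3.12/0.0155 = 201; it rises from 67.1.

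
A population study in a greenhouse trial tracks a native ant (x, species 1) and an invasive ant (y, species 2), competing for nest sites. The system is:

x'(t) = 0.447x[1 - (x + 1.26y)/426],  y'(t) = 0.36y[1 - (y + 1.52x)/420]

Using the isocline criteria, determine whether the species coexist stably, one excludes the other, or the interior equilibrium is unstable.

unstable coexistence (outcome depends on initial conditions)

Compare the nullcline intercepts: K1/α12 = 426/1.26 = 338 < K2 = 420; K2/α21 = 420/1.52 = 276 < K1 = 426.
Since both are reversed, neither can invade when rare; the interior point is a saddle.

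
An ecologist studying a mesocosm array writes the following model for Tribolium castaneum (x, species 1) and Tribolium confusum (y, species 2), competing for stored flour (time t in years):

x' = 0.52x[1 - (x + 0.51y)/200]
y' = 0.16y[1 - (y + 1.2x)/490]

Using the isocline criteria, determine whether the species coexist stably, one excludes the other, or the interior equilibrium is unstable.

Compare the nullcline intercepts: K1/α12 = 200/0.51 = 392 < K2 = 490; K2/α21 = 490/1.2 = 408 > K1 = 200.
Since the inequalities point opposite ways, species 2 can invade but species 1 cannot.

species 2 excludes species 1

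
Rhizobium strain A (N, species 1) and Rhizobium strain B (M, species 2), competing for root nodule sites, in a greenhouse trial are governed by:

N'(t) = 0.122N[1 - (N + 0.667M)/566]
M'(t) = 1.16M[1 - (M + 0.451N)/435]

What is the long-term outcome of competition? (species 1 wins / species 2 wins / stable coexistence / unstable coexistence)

Compare the nullcline intercepts: K1/α12 = 566/0.667 = 849 > K2 = 435; K2/α21 = 435/0.451 = 965 > K1 = 566.
Since both inequalities hold, each species can invade when rare, so the interior equilibrium is stable.

stable coexistence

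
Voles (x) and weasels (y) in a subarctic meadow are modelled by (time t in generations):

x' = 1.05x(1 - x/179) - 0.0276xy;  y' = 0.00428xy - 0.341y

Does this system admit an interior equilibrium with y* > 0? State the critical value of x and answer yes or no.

The predator equation gives dy/dt > 0 only when x > 0.341/0.00428 = 79.7.
Without the predator, x → K = 179. Since 179 > 79.7, the predator can invade and persist.

Threshold x = 79.7; K > 79.7, so yes, the predator persists.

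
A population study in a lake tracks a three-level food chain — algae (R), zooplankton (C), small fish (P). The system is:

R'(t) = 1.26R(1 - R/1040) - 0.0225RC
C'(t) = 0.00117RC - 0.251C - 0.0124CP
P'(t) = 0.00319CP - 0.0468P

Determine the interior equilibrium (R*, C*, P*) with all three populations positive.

From dP/dt = 0: 0.00319C* = 0.0468, so C* = 14.7.
From dR/dt = 0: 1.26(1 - R*/1040) = 0.0225·14.7, giving R* = 1040·(1 - 0.262) = 768.
From dC/dt = 0: 0.00117·768 - 0.251 = 0.0124P*, so P* = 0.647/0.0124 = 52.2.

R* ≈ 768, C* ≈ 14.7, P* ≈ 52.2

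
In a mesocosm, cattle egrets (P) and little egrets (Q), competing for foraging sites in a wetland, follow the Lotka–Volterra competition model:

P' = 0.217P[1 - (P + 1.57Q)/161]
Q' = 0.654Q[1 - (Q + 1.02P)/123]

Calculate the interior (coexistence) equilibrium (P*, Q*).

P* ≈ 53.4, Q* ≈ 68.5

Setting both brackets to zero gives the nullclines P + 1.57Q = 161 and 1.02P + Q = 123.
Substituting Q = 123 - 1.02P into the first: P(1 - 1.57·1.02) = 161 - 1.57·123.
So P* = -32.1/-0.601 = 53.4, and then Q* = 123 - 1.02·53.4 = 68.5.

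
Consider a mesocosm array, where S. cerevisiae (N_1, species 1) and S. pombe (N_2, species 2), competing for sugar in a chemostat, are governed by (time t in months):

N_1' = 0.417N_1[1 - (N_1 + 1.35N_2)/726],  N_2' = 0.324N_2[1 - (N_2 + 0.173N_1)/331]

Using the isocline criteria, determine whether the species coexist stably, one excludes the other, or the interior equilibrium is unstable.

stable coexistence

Compare the nullcline intercepts: K1/α12 = 726/1.35 = 538 > K2 = 331; K2/α21 = 331/0.173 = 1910 > K1 = 726.
Since both inequalities hold, each species can invade when rare, so the interior equilibrium is stable.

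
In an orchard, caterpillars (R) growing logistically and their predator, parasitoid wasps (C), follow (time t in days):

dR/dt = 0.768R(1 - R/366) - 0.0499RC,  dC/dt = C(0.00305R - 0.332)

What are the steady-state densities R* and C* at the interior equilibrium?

R* ≈ 109, C* ≈ 10.8

From dC/dt = 0 with C > 0: 0.00305R* = 0.332, so R* = 109.
Substitute into dR/dt = 0: 0.768(1 - 109/366) = 0.0499C*.
The bracket is 0.703, giving C* = 0.54/0.0499 = 10.8.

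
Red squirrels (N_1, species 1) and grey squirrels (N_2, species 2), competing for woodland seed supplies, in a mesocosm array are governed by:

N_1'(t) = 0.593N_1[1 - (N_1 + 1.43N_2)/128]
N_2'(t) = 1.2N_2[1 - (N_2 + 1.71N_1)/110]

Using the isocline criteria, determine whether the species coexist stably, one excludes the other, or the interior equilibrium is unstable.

Compare the nullcline intercepts: K1/α12 = 128/1.43 = 89.5 < K2 = 110; K2/α21 = 110/1.71 = 64.3 < K1 = 128.
Since both are reversed, neither can invade when rare; the interior point is a saddle.

unstable coexistence (outcome depends on initial conditions)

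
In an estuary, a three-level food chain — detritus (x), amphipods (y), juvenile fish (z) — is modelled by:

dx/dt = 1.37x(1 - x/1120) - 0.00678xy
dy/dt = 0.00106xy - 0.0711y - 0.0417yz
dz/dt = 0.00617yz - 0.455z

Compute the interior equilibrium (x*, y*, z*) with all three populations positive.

x* ≈ 711, y* ≈ 73.7, z* ≈ 16.4

From dz/dt = 0: 0.00617y* = 0.455, so y* = 73.7.
From dx/dt = 0: 1.37(1 - x*/1120) = 0.00678·73.7, giving x* = 1120·(1 - 0.365) = 711.
From dy/dt = 0: 0.00106·711 - 0.0711 = 0.0417z*, so z* = 0.683/0.0417 = 16.4.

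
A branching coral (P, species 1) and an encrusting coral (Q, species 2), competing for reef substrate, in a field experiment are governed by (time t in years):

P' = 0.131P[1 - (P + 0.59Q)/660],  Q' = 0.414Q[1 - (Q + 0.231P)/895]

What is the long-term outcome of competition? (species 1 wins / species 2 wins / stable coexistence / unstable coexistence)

stable coexistence

Compare the nullcline intercepts: K1/α12 = 660/0.59 = 1120 > K2 = 895; K2/α21 = 895/0.231 = 3870 > K1 = 660.
Since both inequalities hold, each species can invade when rare, so the interior equilibrium is stable.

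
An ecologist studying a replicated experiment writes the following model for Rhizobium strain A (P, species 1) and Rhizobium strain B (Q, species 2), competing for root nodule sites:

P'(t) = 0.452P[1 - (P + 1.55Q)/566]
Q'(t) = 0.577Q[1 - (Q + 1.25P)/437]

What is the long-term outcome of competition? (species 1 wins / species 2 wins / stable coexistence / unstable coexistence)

unstable coexistence (outcome depends on initial conditions)

Compare the nullcline intercepts: K1/α12 = 566/1.55 = 365 < K2 = 437; K2/α21 = 437/1.25 = 350 < K1 = 566.
Since both are reversed, neither can invade when rare; the interior point is a saddle.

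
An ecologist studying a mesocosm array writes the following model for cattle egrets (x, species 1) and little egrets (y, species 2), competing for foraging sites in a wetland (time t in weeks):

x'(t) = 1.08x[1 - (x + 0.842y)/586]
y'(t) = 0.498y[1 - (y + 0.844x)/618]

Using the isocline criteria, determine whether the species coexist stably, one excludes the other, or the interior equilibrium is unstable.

Compare the nullcline intercepts: K1/α12 = 586/0.842 = 696 > K2 = 618; K2/α21 = 618/0.844 = 732 > K1 = 586.
Since both inequalities hold, each species can invade when rare, so the interior equilibrium is stable.

stable coexistence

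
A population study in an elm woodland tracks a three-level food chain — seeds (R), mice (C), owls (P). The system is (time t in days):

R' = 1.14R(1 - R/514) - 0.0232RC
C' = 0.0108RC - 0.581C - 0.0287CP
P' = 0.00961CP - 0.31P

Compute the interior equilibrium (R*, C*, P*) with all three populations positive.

From dP/dt = 0: 0.00961C* = 0.31, so C* = 32.3.
From dR/dt = 0: 1.14(1 - R*/514) = 0.0232·32.3, giving R* = 514·(1 - 0.656) = 177.
From dC/dt = 0: 0.0108·177 - 0.581 = 0.0287P*, so P* = 1.33/0.0287 = 46.2.

R* ≈ 177, C* ≈ 32.3, P* ≈ 46.2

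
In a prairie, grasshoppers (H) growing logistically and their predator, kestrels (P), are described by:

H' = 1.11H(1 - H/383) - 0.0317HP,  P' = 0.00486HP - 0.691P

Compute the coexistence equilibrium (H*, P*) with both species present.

From dP/dt = 0 with P > 0: 0.00486H* = 0.691, so H* = 142.
Substitute into dH/dt = 0: 1.11(1 - 142/383) = 0.0317P*.
The bracket is 0.629, giving P* = 0.698/0.0317 = 22.

H* ≈ 142, P* ≈ 22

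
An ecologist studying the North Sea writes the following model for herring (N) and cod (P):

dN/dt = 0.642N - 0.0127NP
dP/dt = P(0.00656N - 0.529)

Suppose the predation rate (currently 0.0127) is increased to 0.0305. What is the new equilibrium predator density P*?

At the interior fixed point, setting dN/dt = 0 with N > 0 fixes P* = (prey growth rate)/(NP coefficient) — independent of the other coefficients.
With the change, P* = 0.642/0.0305 = 21; it falls from 50.6.

P* ≈ 21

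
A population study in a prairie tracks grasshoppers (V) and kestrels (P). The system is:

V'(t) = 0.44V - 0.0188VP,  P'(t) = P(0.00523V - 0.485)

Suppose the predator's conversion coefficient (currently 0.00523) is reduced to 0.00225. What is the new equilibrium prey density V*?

V* ≈ 216

At the interior fixed point, setting dP/dt = 0 with P > 0 fixes V* = (predator death rate)/(VP coefficient) — independent of the other coefficients.
With the change, V* = 0.485/0.00225 = 216; it rises from 92.7.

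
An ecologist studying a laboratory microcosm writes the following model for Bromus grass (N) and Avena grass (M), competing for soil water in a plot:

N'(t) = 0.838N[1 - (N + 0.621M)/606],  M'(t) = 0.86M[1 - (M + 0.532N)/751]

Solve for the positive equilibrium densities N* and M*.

Setting both brackets to zero gives the nullclines N + 0.621M = 606 and 0.532N + M = 751.
Substituting M = 751 - 0.532N into the first: N(1 - 0.621·0.532) = 606 - 0.621·751.
So N* = 140/0.67 = 209, and then M* = 751 - 0.532·209 = 640.

N* ≈ 209, M* ≈ 640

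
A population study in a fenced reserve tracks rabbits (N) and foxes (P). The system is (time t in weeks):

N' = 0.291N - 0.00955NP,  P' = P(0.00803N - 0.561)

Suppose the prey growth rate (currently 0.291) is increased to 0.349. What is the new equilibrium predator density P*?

P* ≈ 36.5

At the interior fixed point, setting dN/dt = 0 with N > 0 fixes P* = (prey growth rate)/(NP coefficient) — independent of the other coefficients.
With the change, P* = 0.349/0.00955 = 36.5; it rises from 30.5.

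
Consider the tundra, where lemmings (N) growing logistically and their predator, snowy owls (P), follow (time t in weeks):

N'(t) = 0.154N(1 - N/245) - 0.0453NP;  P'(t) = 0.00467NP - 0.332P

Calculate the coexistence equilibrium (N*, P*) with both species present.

N* ≈ 71.1, P* ≈ 2.41

From dP/dt = 0 with P > 0: 0.00467N* = 0.332, so N* = 71.1.
Substitute into dN/dt = 0: 0.154(1 - 71.1/245) = 0.0453P*.
The bracket is 0.71, giving P* = 0.109/0.0453 = 2.41.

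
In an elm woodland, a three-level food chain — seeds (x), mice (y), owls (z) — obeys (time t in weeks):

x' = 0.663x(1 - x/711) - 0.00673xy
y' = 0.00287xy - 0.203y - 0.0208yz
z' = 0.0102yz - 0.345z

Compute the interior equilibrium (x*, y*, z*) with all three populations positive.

x* ≈ 467, y* ≈ 33.8, z* ≈ 54.7

From dz/dt = 0: 0.0102y* = 0.345, so y* = 33.8.
From dx/dt = 0: 0.663(1 - x*/711) = 0.00673·33.8, giving x* = 711·(1 - 0.343) = 467.
From dy/dt = 0: 0.00287·467 - 0.203 = 0.0208z*, so z* = 1.14/0.0208 = 54.7.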